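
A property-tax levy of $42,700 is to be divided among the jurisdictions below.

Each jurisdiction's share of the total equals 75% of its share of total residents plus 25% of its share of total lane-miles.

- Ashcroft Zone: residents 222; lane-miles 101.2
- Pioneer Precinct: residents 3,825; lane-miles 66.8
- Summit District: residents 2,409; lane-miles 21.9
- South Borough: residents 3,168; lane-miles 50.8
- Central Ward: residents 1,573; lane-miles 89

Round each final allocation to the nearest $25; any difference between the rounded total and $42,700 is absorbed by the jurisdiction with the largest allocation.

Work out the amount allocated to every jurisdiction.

Totals — residents 11,197, lane-miles 329.7.
Composite weights (75% residents + 25% lane-miles): Ashcroft Zone 0.0916; Pioneer Precinct 0.3069; Summit District 0.1780; South Borough 0.2507; Central Ward 0.1728.
Proportional shares: Ashcroft Zone 3,911.60; Pioneer Precinct 13,102.88; Summit District 7,599.16; South Borough 10,705.73; Central Ward 7,380.64.
At nearest $25: Ashcroft Zone $3,900; Pioneer Precinct $13,100; Summit District $7,600; South Borough $10,700; Central Ward $7,375. Sum = $42,675.
Difference $42,700 − $42,675 = +$25 applied to largest allocation (Pioneer Precinct): Pioneer Precinct becomes $13,125.

Ashcroft Zone: $3,900 · Pioneer Precinct: $13,125 · Summit District: $7,600 · South Borough: $10,700 · Central Ward: $7,375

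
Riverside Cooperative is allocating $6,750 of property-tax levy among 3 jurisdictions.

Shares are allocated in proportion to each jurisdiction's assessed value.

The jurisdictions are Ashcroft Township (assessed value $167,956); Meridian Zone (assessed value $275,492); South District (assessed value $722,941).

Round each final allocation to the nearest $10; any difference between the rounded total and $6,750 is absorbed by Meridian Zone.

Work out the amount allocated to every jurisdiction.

Combined assessed value = 1,166,389.
Proportional shares: Ashcroft Township 167,956/1,166,389 × $6,750 = 971.98; Meridian Zone 275,492/1,166,389 × $6,750 = 1,594.30; South District 722,941/1,166,389 × $6,750 = 4,183.73.
At nearest $10: Ashcroft Township $970; Meridian Zone $1,590; South District $4,180. Sum = $6,740.
Difference $6,750 − $6,740 = +$10 applied to Meridian Zone: Meridian Zone becomes $1,600.

Ashcroft Township: $970 | Meridian Zone: $1,600 | South District: $4,180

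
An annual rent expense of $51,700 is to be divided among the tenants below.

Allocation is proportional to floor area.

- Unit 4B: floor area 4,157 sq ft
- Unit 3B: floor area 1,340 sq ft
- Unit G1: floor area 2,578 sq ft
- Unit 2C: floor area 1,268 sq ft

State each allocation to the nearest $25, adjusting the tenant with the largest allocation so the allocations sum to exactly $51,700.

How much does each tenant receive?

Unit 4B: $22,975; Unit 3B: $7,425; Unit G1: $14,275; Unit 2C: $7,025

Sum of floor area: 9,343.
Raw shares: Unit 4B 4,157/9,343 × $51,700 = 23,002.99; Unit 3B 1,340/9,343 × $51,700 = 7,414.96; Unit G1 2,578/9,343 × $51,700 = 14,265.50; Unit 2C 1,268/9,343 × $51,700 = 7,016.55.
After rounding ($25): Unit 4B $23,000; Unit 3B $7,425; Unit G1 $14,275; Unit 2C $7,025. Sum = $51,725.
Difference $51,700 − $51,725 = −$25 applied to largest allocation (Unit 4B): Unit 4B becomes $22,975.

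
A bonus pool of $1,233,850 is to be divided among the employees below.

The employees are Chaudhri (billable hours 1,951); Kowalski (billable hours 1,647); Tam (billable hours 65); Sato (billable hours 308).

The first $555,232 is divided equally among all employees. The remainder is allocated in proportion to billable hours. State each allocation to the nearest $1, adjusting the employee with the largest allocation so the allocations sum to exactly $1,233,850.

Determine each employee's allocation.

Chaudhri: $472,221 | Kowalski: $420,270 | Tam: $149,916 | Sato: $191,443

$555,232 shared equally gives $138,808 per employee.
Remainder $678,618 by billable hours (total 3,971): Chaudhri 333,413.18 → $333,413; Kowalski 281,461.56 → $281,462; Tam 11,108.08 → $11,108; Sato 52,635.19 → $52,635.
Totals: Chaudhri $138,808 + $333,413 = $472,221; Kowalski $138,808 + $281,462 = $420,270; Tam $138,808 + $11,108 = $149,916; Sato $138,808 + $52,635 = $191,443.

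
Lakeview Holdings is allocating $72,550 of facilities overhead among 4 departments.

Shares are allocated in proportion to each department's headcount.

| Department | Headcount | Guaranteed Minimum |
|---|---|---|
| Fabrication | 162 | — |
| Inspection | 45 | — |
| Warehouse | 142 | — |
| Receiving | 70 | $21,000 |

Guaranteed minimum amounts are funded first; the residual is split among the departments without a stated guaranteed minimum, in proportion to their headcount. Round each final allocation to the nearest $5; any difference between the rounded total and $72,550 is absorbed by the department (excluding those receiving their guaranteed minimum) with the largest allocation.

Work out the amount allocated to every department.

Fabrication: $23,930; Inspection: $6,645; Warehouse: $20,975; Receiving: $21,000

Minimums first: Receiving $21,000. Remaining pool $51,550.
Remaining pool split over remaining headcount 349: Fabrication 23,928.65 → $23,930; Inspection 6,646.85 → $6,645; Warehouse 20,974.50 → $20,975.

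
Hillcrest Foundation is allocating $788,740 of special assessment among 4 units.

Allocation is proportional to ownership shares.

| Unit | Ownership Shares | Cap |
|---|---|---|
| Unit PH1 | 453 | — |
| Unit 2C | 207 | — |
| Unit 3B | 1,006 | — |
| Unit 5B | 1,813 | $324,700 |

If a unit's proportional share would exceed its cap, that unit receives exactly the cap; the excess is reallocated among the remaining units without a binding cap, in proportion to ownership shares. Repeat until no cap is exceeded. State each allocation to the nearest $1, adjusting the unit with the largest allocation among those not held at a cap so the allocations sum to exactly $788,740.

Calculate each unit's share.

Unit PH1: $126,177 | Unit 2C: $57,657 | Unit 3B: $280,206 | Unit 5B: $324,700

Total ownership shares = 3,479.
Proportional shares (ignoring caps): Unit PH1 102,701.70; Unit 2C 46,929.92; Unit 3B 228,074.86; Unit 5B 411,033.52.
Held at cap: Unit 5B ($324,700); remaining pool $464,040 reallocated over remaining ownership shares 1,666.
Shares after redistribution: Unit PH1 126,176.54 → $126,177; Unit 2C 57,656.83 → $57,657; Unit 3B 280,206.63 → $280,207.
Rounding difference −$1 applied to Unit 3B → $280,206.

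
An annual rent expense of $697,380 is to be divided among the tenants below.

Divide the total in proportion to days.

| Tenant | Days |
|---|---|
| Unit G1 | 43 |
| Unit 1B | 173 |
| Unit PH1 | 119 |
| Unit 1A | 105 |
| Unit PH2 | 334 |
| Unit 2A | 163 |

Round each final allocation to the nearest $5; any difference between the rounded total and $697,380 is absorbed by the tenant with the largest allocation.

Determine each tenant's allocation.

Unit G1: $32,005 | Unit 1B: $128,760 | Unit PH1: $88,570 | Unit 1A: $78,150 | Unit PH2: $248,580 | Unit 2A: $121,315

Sum of days: 937.
Pro-rata amounts: Unit G1 43/937 × $697,380 = 32,003.56; Unit 1B 173/937 × $697,380 = 128,758.53; Unit PH1 119/937 × $697,380 = 88,568.00; Unit 1A 105/937 × $697,380 = 78,148.24; Unit PH2 334/937 × $697,380 = 248,585.83; Unit 2A 163/937 × $697,380 = 121,315.84.
Rounded to nearest $5: Unit G1 $32,005; Unit 1B $128,760; Unit PH1 $88,570; Unit 1A $78,150; Unit PH2 $248,585; Unit 2A $121,315. Sum = $697,385.
Difference $697,380 − $697,385 = −$5 applied to largest allocation (Unit PH2): Unit PH2 becomes $248,580.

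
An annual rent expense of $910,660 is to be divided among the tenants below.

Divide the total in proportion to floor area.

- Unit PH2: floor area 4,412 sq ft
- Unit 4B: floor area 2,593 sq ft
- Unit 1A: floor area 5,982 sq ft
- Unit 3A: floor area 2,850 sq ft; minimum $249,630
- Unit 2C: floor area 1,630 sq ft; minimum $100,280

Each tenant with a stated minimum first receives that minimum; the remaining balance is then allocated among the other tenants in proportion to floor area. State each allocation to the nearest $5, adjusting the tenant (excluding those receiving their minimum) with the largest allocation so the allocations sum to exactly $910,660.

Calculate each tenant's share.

Minimums first: Unit 3A $249,630; Unit 2C $100,280. Remaining pool $560,750.
Remaining pool split over remaining floor area 12,987: Unit PH2 190,500.42 → $190,500; Unit 4B 111,960.02 → $111,960; Unit 1A 258,289.56 → $258,290.

Unit PH2: $190,500 · Unit 4B: $111,960 · Unit 1A: $258,290 · Unit 3A: $249,630 · Unit 2C: $100,280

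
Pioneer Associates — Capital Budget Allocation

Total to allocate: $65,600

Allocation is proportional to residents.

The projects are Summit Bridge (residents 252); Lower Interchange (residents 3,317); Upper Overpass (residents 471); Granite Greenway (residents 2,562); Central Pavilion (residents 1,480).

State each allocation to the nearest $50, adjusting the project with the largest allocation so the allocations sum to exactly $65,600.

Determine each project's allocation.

Combined residents = 8,082.
Pro-rata amounts: Summit Bridge 252/8,082 × $65,600 = 2,045.43; Lower Interchange 3,317/8,082 × $65,600 = 26,923.43; Upper Overpass 471/8,082 × $65,600 = 3,823.01; Granite Greenway 2,562/8,082 × $65,600 = 20,795.25; Central Pavilion 1,480/8,082 × $65,600 = 12,012.87.
Rounded to nearest $50: Summit Bridge $2,050; Lower Interchange $26,900; Upper Overpass $3,800; Granite Greenway $20,800; Central Pavilion $12,000. Sum = $65,550.
Difference $65,600 − $65,550 = +$50 applied to largest allocation (Lower Interchange): Lower Interchange becomes $26,950.

Summit Bridge: $2,050 · Lower Interchange: $26,950 · Upper Overpass: $3,800 · Granite Greenway: $20,800 · Central Pavilion: $12,000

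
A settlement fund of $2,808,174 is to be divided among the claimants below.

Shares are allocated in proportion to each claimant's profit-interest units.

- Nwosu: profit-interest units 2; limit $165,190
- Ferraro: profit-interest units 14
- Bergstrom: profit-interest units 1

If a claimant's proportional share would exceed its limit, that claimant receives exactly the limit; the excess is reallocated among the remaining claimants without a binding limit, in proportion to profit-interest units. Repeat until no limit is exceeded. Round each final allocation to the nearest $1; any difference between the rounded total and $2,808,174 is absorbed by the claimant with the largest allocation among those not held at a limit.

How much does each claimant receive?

Sum of profit-interest units: 17.
Unconstrained shares: Nwosu 330,373.41; Ferraro 2,312,613.88; Bergstrom 165,186.71.
Cap binds for Nwosu ($165,190); balance $2,642,984 reallocated over remaining profit-interest units 15.
Redistributed shares: Ferraro 2,466,785.07 → $2,466,785; Bergstrom 176,198.93 → $176,199.

Nwosu: $165,190 · Ferraro: $2,466,785 · Bergstrom: $176,199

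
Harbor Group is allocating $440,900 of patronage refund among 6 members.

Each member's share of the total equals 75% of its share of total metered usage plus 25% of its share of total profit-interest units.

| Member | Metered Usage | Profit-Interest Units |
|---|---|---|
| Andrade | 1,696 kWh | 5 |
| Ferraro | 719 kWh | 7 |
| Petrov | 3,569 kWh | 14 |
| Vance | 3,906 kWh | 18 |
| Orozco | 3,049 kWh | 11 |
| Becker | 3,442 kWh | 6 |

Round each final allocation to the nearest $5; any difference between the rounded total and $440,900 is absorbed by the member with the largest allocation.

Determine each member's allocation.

Andrade: $43,270 | Ferraro: $27,165 | Petrov: $97,345 | Vance: $111,370 | Orozco: $81,425 | Becker: $80,325

Totals — metered usage 16,381, profit-interest units 61.
Combined weights (75% metered usage + 25% profit-interest units): Andrade 0.0981; Ferraro 0.0616; Petrov 0.2208; Vance 0.2526; Orozco 0.1847; Becker 0.1822.
Proportional shares: Andrade 43,271.13; Ferraro 27,162.86; Petrov 97,343.15; Vance 111,373.87; Orozco 81,425.27; Becker 80,323.72.
At nearest $5: Andrade $43,270; Ferraro $27,165; Petrov $97,345; Vance $111,375; Orozco $81,425; Becker $80,325. Sum = $440,905.
Difference $440,900 − $440,905 = −$5 applied to largest allocation (Vance): Vance becomes $111,370.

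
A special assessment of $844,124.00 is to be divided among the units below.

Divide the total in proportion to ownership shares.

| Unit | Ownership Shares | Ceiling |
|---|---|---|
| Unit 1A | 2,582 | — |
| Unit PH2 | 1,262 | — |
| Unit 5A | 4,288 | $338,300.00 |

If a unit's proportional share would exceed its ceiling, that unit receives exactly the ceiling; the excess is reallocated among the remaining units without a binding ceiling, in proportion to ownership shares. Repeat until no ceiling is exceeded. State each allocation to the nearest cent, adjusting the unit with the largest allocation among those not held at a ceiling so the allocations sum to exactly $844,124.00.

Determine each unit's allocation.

Ownership shares total: 8,132.
Proportional shares (ignoring caps): Unit 1A 268,018.7122; Unit PH2 130,999.0762; Unit 5A 445,106.2115.
Held at cap: Unit 5A ($338,300.00); remaining pool $505,824.00 reallocated over remaining ownership shares 3,844.
Shares after redistribution: Unit 1A 339,760.0333 → $339,760.03; Unit PH2 166,063.9667 → $166,063.97.

Unit 1A: $339,760.03 · Unit PH2: $166,063.97 · Unit 5A: $338,300.00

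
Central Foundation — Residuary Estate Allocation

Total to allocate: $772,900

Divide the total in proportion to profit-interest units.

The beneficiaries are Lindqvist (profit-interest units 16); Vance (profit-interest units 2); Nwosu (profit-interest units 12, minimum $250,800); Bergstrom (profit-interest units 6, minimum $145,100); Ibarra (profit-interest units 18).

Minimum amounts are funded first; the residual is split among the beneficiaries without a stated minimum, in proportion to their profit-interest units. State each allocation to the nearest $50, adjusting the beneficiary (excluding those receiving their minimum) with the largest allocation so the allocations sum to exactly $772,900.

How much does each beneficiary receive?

Lindqvist: $167,550; Vance: $20,950; Nwosu: $250,800; Bergstrom: $145,100; Ibarra: $188,500

Fund the minimums — Nwosu $250,800; Bergstrom $145,100. Residual $377,000.
Residual split over remaining profit-interest units 36: Lindqvist 167,555.56 → $167,550; Vance 20,944.44 → $20,950; Ibarra 188,500.00 → $188,500.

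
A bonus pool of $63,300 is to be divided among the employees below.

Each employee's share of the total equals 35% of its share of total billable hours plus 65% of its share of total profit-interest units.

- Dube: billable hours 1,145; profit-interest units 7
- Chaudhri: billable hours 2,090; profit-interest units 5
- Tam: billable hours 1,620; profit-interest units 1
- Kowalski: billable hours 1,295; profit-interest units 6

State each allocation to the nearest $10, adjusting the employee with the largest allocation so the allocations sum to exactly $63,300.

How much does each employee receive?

Billable hours total 6,150; profit-interest units total 19.
Composite weights (35% billable hours + 65% profit-interest units): Dube 0.3046; Chaudhri 0.2900; Tam 0.1264; Kowalski 0.2790.
Raw shares: Dube 19,283.48; Chaudhri 18,356.73; Tam 8,001.48; Kowalski 17,658.32.
Rounded to nearest $10: Dube $19,280; Chaudhri $18,360; Tam $8,000; Kowalski $17,660. Sum = $63,300.
Sum already equals the total — no adjustment.

Dube: $19,280 | Chaudhri: $18,360 | Tam: $8,000 | Kowalski: $17,660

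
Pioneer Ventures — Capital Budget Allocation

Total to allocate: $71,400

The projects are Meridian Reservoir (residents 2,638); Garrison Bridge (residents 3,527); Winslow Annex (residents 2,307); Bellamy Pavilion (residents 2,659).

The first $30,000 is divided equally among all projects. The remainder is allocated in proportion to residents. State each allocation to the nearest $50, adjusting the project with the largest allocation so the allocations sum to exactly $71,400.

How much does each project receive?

Equal tier: $30,000 ÷ 4 = $7,500 apiece.
Remainder $41,400 by residents (total 11,131): Meridian Reservoir 9,811.63 → $9,800; Garrison Bridge 13,118.12 → $13,100; Winslow Annex 8,580.52 → $8,600; Bellamy Pavilion 9,889.73 → $9,900.
Totals: Meridian Reservoir $7,500 + $9,800 = $17,300; Garrison Bridge $7,500 + $13,100 = $20,600; Winslow Annex $7,500 + $8,600 = $16,100; Bellamy Pavilion $7,500 + $9,900 = $17,400.

Meridian Reservoir: $17,300; Garrison Bridge: $20,600; Winslow Annex: $16,100; Bellamy Pavilion: $17,400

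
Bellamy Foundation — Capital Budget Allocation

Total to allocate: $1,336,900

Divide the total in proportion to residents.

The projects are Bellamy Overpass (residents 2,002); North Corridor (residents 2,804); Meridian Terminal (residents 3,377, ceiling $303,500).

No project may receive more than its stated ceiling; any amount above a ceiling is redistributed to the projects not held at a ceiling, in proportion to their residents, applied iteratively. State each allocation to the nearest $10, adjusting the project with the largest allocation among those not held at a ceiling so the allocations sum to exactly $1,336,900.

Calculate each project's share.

Combined residents = 8,183.
Unconstrained shares: Bellamy Overpass 327,077.33; North Corridor 458,104.31; Meridian Terminal 551,718.36.
Held at cap: Meridian Terminal ($303,500); balance $1,033,400 reallocated over remaining residents 4,806.
Redistributed shares: Bellamy Overpass 430,475.82 → $430,480; North Corridor 602,924.18 → $602,920.

Bellamy Overpass: $430,480 · North Corridor: $602,920 · Meridian Terminal: $303,500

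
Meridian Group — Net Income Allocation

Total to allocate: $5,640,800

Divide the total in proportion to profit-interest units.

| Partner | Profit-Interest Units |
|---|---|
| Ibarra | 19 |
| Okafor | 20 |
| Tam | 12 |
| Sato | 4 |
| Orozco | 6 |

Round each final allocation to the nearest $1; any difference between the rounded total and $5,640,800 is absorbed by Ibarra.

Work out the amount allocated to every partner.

Ibarra: $1,756,969; Okafor: $1,849,443; Tam: $1,109,666; Sato: $369,889; Orozco: $554,833

Sum of profit-interest units: 61.
Raw shares: Ibarra 19/61 × $5,640,800 = 1,756,970.49; Okafor 20/61 × $5,640,800 = 1,849,442.62; Tam 12/61 × $5,640,800 = 1,109,665.57; Sato 4/61 × $5,640,800 = 369,888.52; Orozco 6/61 × $5,640,800 = 554,832.79.
After rounding ($1): Ibarra $1,756,970; Okafor $1,849,443; Tam $1,109,666; Sato $369,889; Orozco $554,833. Sum = $5,640,801.
Difference $5,640,800 − $5,640,801 = −$1 applied to Ibarra: Ibarra becomes $1,756,969.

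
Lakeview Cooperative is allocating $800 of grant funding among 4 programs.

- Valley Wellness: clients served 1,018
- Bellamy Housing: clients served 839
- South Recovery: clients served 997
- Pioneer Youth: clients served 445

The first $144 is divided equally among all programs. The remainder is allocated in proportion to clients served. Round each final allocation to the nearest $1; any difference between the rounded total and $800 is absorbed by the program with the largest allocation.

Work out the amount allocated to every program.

Equal tier: $144 ÷ 4 = $36 apiece.
Remainder $656 by clients served (total 3,299): Valley Wellness 202.43 → $202; Bellamy Housing 166.83 → $167; South Recovery 198.25 → $198; Pioneer Youth 88.49 → $88.
Rounding difference +$1 on remainder applied to Valley Wellness.
Totals: Valley Wellness $36 + $203 = $239; Bellamy Housing $36 + $167 = $203; South Recovery $36 + $198 = $234; Pioneer Youth $36 + $88 = $124.

Valley Wellness: $239 · Bellamy Housing: $203 · South Recovery: $234 · Pioneer Youth: $124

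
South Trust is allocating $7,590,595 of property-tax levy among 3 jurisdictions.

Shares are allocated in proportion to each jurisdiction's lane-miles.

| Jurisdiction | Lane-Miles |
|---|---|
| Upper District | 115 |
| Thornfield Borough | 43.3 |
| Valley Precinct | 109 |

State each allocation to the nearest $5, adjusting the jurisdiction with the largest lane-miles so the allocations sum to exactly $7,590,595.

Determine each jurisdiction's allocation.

Total lane-miles = 115 + 43.3 + 109 = 267.3.
Raw shares: Upper District 3,265,688.08; Thornfield Borough 1,229,602.56; Valley Precinct 3,095,304.36.
Rounded to nearest $5: Upper District $3,265,690; Thornfield Borough $1,229,605; Valley Precinct $3,095,305. Sum = $7,590,600.
Difference $7,590,595 − $7,590,600 = −$5 applied to largest lane-miles (Upper District): Upper District becomes $3,265,685.

Upper District: $3,265,685 · Thornfield Borough: $1,229,605 · Valley Precinct: $3,095,305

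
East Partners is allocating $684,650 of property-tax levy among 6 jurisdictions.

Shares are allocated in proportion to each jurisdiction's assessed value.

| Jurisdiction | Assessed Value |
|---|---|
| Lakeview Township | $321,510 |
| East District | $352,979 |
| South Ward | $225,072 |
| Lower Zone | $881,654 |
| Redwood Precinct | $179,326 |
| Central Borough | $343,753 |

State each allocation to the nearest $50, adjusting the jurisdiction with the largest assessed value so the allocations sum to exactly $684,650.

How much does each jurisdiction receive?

Lakeview Township: $95,550 · East District: $104,900 · South Ward: $66,850 · Lower Zone: $261,900 · Redwood Precinct: $53,300 · Central Borough: $102,150

Total assessed value = 2,304,294.
Unrounded shares: Lakeview Township 321,510/2,304,294 × $684,650 = 95,526.80; East District 352,979/2,304,294 × $684,650 = 104,876.84; South Ward 225,072/2,304,294 × $684,650 = 66,873.21; Lower Zone 881,654/2,304,294 × $684,650 = 261,956.34; Redwood Precinct 179,326/2,304,294 × $684,650 = 53,281.20; Central Borough 343,753/2,304,294 × $684,650 = 102,135.62.
At nearest $50: Lakeview Township $95,550; East District $104,900; South Ward $66,850; Lower Zone $261,950; Redwood Precinct $53,300; Central Borough $102,150. Sum = $684,700.
Difference $684,650 − $684,700 = −$50 applied to largest assessed value (Lower Zone): Lower Zone becomes $261,900.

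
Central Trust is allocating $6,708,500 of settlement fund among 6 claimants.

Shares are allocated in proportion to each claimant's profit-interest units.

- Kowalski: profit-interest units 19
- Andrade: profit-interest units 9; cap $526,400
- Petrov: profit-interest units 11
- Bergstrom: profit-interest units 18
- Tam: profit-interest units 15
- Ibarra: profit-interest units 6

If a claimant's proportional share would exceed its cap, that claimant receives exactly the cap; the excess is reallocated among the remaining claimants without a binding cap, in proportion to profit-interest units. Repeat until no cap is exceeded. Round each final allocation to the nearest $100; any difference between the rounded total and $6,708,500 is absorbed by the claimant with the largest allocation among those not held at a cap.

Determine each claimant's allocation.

Kowalski: $1,702,300 · Andrade: $526,400 · Petrov: $985,600 · Bergstrom: $1,612,700 · Tam: $1,343,900 · Ibarra: $537,600

Combined profit-interest units = 78.
Unconstrained shares: Kowalski 1,634,121.79; Andrade 774,057.69; Petrov 946,070.51; Bergstrom 1,548,115.38; Tam 1,290,096.15; Ibarra 516,038.46.
Held at cap: Andrade ($526,400); balance $6,182,100 reallocated over remaining profit-interest units 69.
Shares after redistribution: Kowalski 1,702,317.39 → $1,702,300; Petrov 985,552.17 → $985,600; Bergstrom 1,612,721.74 → $1,612,700; Tam 1,343,934.78 → $1,343,900; Ibarra 537,573.91 → $537,600.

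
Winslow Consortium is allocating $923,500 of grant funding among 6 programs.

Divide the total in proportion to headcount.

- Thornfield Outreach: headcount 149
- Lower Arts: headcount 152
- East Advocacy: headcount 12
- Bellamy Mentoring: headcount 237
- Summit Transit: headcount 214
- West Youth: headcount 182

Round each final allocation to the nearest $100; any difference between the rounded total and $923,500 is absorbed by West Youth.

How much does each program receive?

Headcount total: 946.
Unrounded shares: Thornfield Outreach 149/946 × $923,500 = 145,456.13; Lower Arts 152/946 × $923,500 = 148,384.78; East Advocacy 12/946 × $923,500 = 11,714.59; Bellamy Mentoring 237/946 × $923,500 = 231,363.11; Summit Transit 214/946 × $923,500 = 208,910.15; West Youth 182/946 × $923,500 = 177,671.25.
After rounding ($100): Thornfield Outreach $145,500; Lower Arts $148,400; East Advocacy $11,700; Bellamy Mentoring $231,400; Summit Transit $208,900; West Youth $177,700. Sum = $923,600.
Difference $923,500 − $923,600 = −$100 applied to West Youth: West Youth becomes $177,600.

Thornfield Outreach: $145,500; Lower Arts: $148,400; East Advocacy: $11,700; Bellamy Mentoring: $231,400; Summit Transit: $208,900; West Youth: $177,600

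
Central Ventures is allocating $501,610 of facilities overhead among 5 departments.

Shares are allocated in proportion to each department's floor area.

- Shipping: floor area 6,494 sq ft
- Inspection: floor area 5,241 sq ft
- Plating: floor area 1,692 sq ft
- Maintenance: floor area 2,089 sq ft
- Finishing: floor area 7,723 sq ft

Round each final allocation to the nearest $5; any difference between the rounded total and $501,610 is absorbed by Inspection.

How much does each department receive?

Shipping: $140,170 | Inspection: $113,130 | Plating: $36,520 | Maintenance: $45,090 | Finishing: $166,700

Total floor area = 23,239.
Proportional shares: Shipping 6,494/23,239 × $501,610 = 140,171.92; Inspection 5,241/23,239 × $501,610 = 113,126.12; Plating 1,692/23,239 × $501,610 = 36,521.54; Maintenance 2,089/23,239 × $501,610 = 45,090.72; Finishing 7,723/23,239 × $501,610 = 166,699.69.
After rounding ($5): Shipping $140,170; Inspection $113,125; Plating $36,520; Maintenance $45,090; Finishing $166,700. Sum = $501,605.
Difference $501,610 − $501,605 = +$5 applied to Inspection: Inspection becomes $113,130.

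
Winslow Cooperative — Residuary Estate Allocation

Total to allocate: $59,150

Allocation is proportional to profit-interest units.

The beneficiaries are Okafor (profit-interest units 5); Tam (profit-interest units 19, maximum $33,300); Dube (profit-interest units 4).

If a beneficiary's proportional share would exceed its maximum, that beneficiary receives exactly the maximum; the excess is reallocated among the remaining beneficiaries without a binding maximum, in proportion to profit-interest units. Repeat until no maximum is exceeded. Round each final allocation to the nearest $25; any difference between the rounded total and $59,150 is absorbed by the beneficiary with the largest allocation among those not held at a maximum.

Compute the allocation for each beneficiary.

Okafor: $14,350; Tam: $33,300; Dube: $11,500

Total profit-interest units = 28.
Proportional shares (ignoring caps): Okafor 10,562.50; Tam 40,137.50; Dube 8,450.00.
Held at cap: Tam ($33,300); residual $25,850 reallocated over remaining profit-interest units 9.
Remaining shares: Okafor 14,361.11 → $14,350; Dube 11,488.89 → $11,500.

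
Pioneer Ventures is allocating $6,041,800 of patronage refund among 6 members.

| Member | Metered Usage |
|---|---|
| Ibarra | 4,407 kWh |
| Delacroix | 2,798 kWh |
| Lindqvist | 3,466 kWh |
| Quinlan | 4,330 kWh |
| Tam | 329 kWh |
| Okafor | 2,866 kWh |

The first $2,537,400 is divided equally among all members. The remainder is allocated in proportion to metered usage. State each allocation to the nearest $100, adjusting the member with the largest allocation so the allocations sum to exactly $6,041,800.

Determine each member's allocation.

First tranche $2,537,400 split equally: $422,900 each.
Remainder $3,504,400 by metered usage (total 18,196): Ibarra 848,751.97 → $848,800; Delacroix 538,871.80 → $538,900; Lindqvist 667,523.10 → $667,500; Quinlan 833,922.40 → $833,900; Tam 63,362.70 → $63,400; Okafor 551,968.04 → $552,000.
Rounding difference −$100 on remainder applied to Ibarra.
Totals: Ibarra $422,900 + $848,700 = $1,271,600; Delacroix $422,900 + $538,900 = $961,800; Lindqvist $422,900 + $667,500 = $1,090,400; Quinlan $422,900 + $833,900 = $1,256,800; Tam $422,900 + $63,400 = $486,300; Okafor $422,900 + $552,000 = $974,900.

Ibarra: $1,271,600; Delacroix: $961,800; Lindqvist: $1,090,400; Quinlan: $1,256,800; Tam: $486,300; Okafor: $974,900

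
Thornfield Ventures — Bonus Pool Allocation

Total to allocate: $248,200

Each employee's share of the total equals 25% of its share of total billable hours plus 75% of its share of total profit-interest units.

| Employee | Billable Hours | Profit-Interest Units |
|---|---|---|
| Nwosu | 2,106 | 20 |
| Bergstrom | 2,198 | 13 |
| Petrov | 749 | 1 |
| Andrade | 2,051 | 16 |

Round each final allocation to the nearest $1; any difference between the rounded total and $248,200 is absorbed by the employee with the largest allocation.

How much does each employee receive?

Totals — billable hours 7,104, profit-interest units 50.
Blended shares (25% billable hours + 75% profit-interest units): Nwosu 0.3741; Bergstrom 0.2724; Petrov 0.0414; Andrade 0.3122.
Raw shares: Nwosu 92,854.89; Bergstrom 67,597.47; Petrov 10,265.15; Andrade 77,482.49.
After rounding ($1): Nwosu $92,855; Bergstrom $67,597; Petrov $10,265; Andrade $77,482. Sum = $248,199.
Difference $248,200 − $248,199 = +$1 applied to largest allocation (Nwosu): Nwosu becomes $92,856.

Nwosu: $92,856 | Bergstrom: $67,597 | Petrov: $10,265 | Andrade: $77,482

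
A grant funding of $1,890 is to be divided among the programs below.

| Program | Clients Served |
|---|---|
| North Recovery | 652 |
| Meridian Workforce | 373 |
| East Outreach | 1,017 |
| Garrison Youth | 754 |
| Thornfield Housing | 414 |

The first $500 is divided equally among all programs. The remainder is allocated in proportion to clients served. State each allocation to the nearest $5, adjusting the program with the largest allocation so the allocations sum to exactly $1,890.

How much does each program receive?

North Recovery: $380; Meridian Workforce: $260; East Outreach: $545; Garrison Youth: $425; Thornfield Housing: $280

Equal tier: $500 ÷ 5 = $100 apiece.
Remainder $1,390 by clients served (total 3,210): North Recovery 282.33 → $280; Meridian Workforce 161.52 → $160; East Outreach 440.38 → $440; Garrison Youth 326.50 → $325; Thornfield Housing 179.27 → $180.
Rounding difference +$5 on remainder applied to East Outreach.
Totals: North Recovery $100 + $280 = $380; Meridian Workforce $100 + $160 = $260; East Outreach $100 + $445 = $545; Garrison Youth $100 + $325 = $425; Thornfield Housing $100 + $180 = $280.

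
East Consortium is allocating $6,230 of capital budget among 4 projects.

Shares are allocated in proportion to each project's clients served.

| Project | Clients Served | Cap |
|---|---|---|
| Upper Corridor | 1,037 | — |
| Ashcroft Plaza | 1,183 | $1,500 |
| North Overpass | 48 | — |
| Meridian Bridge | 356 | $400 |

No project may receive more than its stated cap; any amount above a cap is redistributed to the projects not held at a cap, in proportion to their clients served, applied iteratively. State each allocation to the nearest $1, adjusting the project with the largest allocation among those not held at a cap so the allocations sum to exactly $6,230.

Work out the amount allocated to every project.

Upper Corridor: $4,138 · Ashcroft Plaza: $1,500 · North Overpass: $192 · Meridian Bridge: $400

Sum of clients served: 2,624.
Pro-rata shares before constraints: Upper Corridor 2,462.08; Ashcroft Plaza 2,808.72; North Overpass 113.96; Meridian Bridge 845.23.
Held at cap: Ashcroft Plaza ($1,500), Meridian Bridge ($400); balance $4,330 reallocated over remaining clients served 1,085.
Remaining shares: Upper Corridor 4,138.44 → $4,138; North Overpass 191.56 → $192.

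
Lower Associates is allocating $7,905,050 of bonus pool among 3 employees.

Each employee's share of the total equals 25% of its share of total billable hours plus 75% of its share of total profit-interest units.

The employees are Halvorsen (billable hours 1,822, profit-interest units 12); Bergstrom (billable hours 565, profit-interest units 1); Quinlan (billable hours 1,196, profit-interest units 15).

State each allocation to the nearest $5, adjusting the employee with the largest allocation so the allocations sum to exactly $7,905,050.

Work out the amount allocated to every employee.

Billable hours total 3,583; profit-interest units total 28.
Blended shares (25% billable hours + 75% profit-interest units): Halvorsen 0.4486; Bergstrom 0.0662; Quinlan 0.4852.
Unrounded shares: Halvorsen 3,545,862.95; Bergstrom 523,377.44; Quinlan 3,835,809.60.
Rounded to nearest $5: Halvorsen $3,545,865; Bergstrom $523,375; Quinlan $3,835,810. Sum = $7,905,050.
No rounding difference to absorb.

Halvorsen: $3,545,865 | Bergstrom: $523,375 | Quinlan: $3,835,810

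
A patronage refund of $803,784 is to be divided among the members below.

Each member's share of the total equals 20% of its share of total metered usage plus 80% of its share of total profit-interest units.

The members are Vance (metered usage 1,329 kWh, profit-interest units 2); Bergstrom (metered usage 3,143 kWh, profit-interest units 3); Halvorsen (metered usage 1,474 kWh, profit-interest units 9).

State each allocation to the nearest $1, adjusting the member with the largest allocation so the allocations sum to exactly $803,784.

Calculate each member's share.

Vance: $127,792 | Bergstrom: $222,766 | Halvorsen: $453,226

Metered usage total 5,946; profit-interest units total 14.
Combined weights (20% metered usage + 80% profit-interest units): Vance 0.1590; Bergstrom 0.2771; Halvorsen 0.5639.
Pro-rata amounts: Vance 127,792.04; Bergstrom 222,766.08; Halvorsen 453,225.88.
Rounded to nearest $1: Vance $127,792; Bergstrom $222,766; Halvorsen $453,226. Sum = $803,784.
Sum already equals the total — no adjustment.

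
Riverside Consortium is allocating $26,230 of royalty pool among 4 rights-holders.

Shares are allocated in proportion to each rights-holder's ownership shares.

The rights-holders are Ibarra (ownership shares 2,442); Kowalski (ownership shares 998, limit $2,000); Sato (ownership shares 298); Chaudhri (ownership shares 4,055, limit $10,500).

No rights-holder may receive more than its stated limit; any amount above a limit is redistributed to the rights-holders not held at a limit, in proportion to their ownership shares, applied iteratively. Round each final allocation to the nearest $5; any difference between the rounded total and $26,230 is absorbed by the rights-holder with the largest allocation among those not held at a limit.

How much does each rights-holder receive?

Ibarra: $12,235; Kowalski: $2,000; Sato: $1,495; Chaudhri: $10,500

Total ownership shares = 7,793.
Pro-rata shares before constraints: Ibarra 8,219.38; Kowalski 3,359.11; Sato 1,003.02; Chaudhri 13,648.49.
Capped: Kowalski ($2,000), Chaudhri ($10,500); residual $13,730 reallocated over remaining ownership shares 2,740.
Redistributed shares: Ibarra 12,236.74 → $12,235; Sato 1,493.26 → $1,495.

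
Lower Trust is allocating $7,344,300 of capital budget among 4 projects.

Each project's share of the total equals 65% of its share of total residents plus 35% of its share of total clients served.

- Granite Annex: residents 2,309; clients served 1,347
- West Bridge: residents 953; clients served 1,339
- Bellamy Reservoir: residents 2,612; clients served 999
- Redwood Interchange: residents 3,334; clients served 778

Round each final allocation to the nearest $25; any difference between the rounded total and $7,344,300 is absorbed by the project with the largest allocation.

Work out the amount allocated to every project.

Granite Annex: $1,972,900; West Bridge: $1,265,275; Bellamy Reservoir: $1,929,550; Redwood Interchange: $2,176,575

Totals — residents 9,208, clients served 4,463.
Composite weights (65% residents + 35% clients served): Granite Annex 0.2686; West Bridge 0.1723; Bellamy Reservoir 0.2627; Redwood Interchange 0.2964.
Raw shares: Granite Annex 1,972,894.60; West Bridge 1,265,282.36; Bellamy Reservoir 1,929,548.17; Redwood Interchange 2,176,574.87.
Rounded to nearest $25: Granite Annex $1,972,900; West Bridge $1,265,275; Bellamy Reservoir $1,929,550; Redwood Interchange $2,176,575. Sum = $7,344,300.
Rounded total matches; no reconciliation needed.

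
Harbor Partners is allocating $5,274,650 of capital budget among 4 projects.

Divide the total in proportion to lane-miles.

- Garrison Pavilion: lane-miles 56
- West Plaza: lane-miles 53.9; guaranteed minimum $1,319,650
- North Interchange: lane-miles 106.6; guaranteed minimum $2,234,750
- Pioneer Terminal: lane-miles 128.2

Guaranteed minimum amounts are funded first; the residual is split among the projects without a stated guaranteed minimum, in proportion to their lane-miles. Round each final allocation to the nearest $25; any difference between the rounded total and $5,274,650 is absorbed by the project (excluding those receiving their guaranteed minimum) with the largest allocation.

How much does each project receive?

Minimums first: West Plaza $1,319,650; North Interchange $2,234,750. Residual $1,720,250.
Residual split over remaining lane-miles 184.2: Garrison Pavilion 522,985.88 → $522,975; Pioneer Terminal 1,197,264.12 → $1,197,275.

Garrison Pavilion: $522,975 · West Plaza: $1,319,650 · North Interchange: $2,234,750 · Pioneer Terminal: $1,197,275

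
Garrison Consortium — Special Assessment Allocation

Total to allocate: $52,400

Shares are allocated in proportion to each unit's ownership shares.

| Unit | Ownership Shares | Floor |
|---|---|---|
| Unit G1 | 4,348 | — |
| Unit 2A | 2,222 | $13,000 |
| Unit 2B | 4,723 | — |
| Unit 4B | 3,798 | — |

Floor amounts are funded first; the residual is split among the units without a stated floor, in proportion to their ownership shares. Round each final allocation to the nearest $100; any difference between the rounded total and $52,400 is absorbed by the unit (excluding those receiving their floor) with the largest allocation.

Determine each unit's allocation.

Minimums first: Unit 2A $13,000. Balance $39,400.
Balance split over remaining ownership shares 12,869: Unit G1 13,311.93 → $13,300; Unit 2B 14,460.04 → $14,500; Unit 4B 11,628.04 → $11,600.

Unit G1: $13,300; Unit 2A: $13,000; Unit 2B: $14,500; Unit 4B: $11,600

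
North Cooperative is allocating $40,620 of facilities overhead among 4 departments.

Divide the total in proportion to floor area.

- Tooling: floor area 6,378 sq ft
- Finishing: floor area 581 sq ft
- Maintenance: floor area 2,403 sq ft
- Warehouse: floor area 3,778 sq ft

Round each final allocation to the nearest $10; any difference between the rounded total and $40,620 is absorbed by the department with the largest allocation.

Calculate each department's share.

Tooling: $19,710; Finishing: $1,800; Maintenance: $7,430; Warehouse: $11,680

Total floor area = 13,140.
Proportional shares: Tooling 6,378/13,140 × $40,620 = 19,716.47; Finishing 581/13,140 × $40,620 = 1,796.06; Maintenance 2,403/13,140 × $40,620 = 7,428.45; Warehouse 3,778/13,140 × $40,620 = 11,679.02.
After rounding ($10): Tooling $19,720; Finishing $1,800; Maintenance $7,430; Warehouse $11,680. Sum = $40,630.
Difference $40,620 − $40,630 = −$10 applied to largest allocation (Tooling): Tooling becomes $19,710.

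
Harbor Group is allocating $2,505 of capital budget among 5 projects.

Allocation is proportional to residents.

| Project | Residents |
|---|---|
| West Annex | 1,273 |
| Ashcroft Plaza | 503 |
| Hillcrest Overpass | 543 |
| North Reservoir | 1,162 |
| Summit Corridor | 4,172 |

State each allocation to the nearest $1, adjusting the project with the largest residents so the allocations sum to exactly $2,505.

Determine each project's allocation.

Total residents = 7,653.
Pro-rata amounts: West Annex 1,273/7,653 × $2,505 = 416.68; Ashcroft Plaza 503/7,653 × $2,505 = 164.64; Hillcrest Overpass 543/7,653 × $2,505 = 177.74; North Reservoir 1,162/7,653 × $2,505 = 380.35; Summit Corridor 4,172/7,653 × $2,505 = 1,365.59.
Rounded to nearest $1: West Annex $417; Ashcroft Plaza $165; Hillcrest Overpass $178; North Reservoir $380; Summit Corridor $1,366. Sum = $2,506.
Difference $2,505 − $2,506 = −$1 applied to largest residents (Summit Corridor): Summit Corridor becomes $1,365.

West Annex: $417 | Ashcroft Plaza: $165 | Hillcrest Overpass: $178 | North Reservoir: $380 | Summit Corridor: $1,365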